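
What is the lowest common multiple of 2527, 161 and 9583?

79567649

2527 = 7 · 19²; 161 = 7 · 23; 9583 = 7 · 37²
lcm takes max exponent of each prime: 7 · 19² · 23 · 37² = 79567649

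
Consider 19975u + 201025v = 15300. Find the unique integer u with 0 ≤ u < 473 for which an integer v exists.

Reduce mod 201025: 19975u ≡ 15300 (mod 201025). With g = gcd(19975, 201025) = 425 dividing 15300, divide through: 47u ≡ 36 (mod 473).
Since gcd(47, 473) = 1, u ≡ 36·(47)⁻¹ ≡ 353 (mod 473). Smallest non-negative: 353.

353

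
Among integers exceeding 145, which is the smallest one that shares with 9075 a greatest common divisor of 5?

155

gcd(a, 9075) = 5 forces 5 | a; write a = 5s. Then gcd(5s, 5·1815) = 5·gcd(s, 1815), so need gcd(s, 1815) = 1.
5s > 145 gives s ≥ 30. The least s ≥ 30 coprime to 1815 is 31, so a = 5·31 = 155.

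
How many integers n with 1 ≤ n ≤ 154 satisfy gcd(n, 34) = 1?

34 = 2·17. Inclusion–exclusion on these primes:
154 − ⌊154/2⌋ − ⌊154/17⌋ + ⌊154/34⌋ = 72

72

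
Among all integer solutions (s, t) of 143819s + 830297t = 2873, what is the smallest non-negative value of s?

306

Reduce mod 830297: 143819s ≡ 2873 (mod 830297). With g = gcd(143819, 830297) = 169 dividing 2873, divide through: 851s ≡ 17 (mod 4913).
Since gcd(851, 4913) = 1, s ≡ 17·(851)⁻¹ ≡ 306 (mod 4913). Smallest non-negative: 306.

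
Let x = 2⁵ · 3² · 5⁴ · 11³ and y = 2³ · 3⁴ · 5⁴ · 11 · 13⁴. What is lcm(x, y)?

max exponent per prime: 2⁵ · 3⁴ · 5⁴ · 11³ · 13⁴ = 61583799420000

61583799420000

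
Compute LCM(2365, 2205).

1042965

gcd first: 2365 = 1·2205 + 160; 2205 = 13·160 + 125; 160 = 1·125 + 35; 125 = 3·35 + 20; 35 = 1·20 + 15; 20 = 1·15 + 5; 15 = 3·5 + 0 → gcd = 5
lcm = 2365·2205/gcd = 5214825/5 = 1042965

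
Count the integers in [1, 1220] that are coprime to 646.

544

Prime factors of 646: 2, 17, 19. Count integers ≤ 1220 divisible by none of them.
By inclusion–exclusion: 1220 − ⌊1220/2⌋ − ⌊1220/17⌋ − ⌊1220/19⌋ + ⌊1220/34⌋ + ⌊1220/38⌋ + ⌊1220/323⌋ − ⌊1220/646⌋ = 544.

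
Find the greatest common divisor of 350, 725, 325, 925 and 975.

350 = 2 · 5² · 7; 725 = 5² · 29; 325 = 5² · 13; 925 = 5² · 37; 975 = 3 · 5² · 13
gcd takes min exponent of each prime: 5² = 25

25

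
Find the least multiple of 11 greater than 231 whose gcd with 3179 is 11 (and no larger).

gcd(a, 3179) = 11 forces 11 | a; write a = 11s. Then gcd(11s, 11·289) = 11·gcd(s, 289), so need gcd(s, 289) = 1.
11s > 231 gives s ≥ 22. The least s ≥ 22 coprime to 289 is 22, so a = 11·22 = 242.

242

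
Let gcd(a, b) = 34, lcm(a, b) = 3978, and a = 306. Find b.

Using ab = gcd(a,b)·lcm(a,b) = 34·3978 = 135252, we get b = 135252/306 = 442.

442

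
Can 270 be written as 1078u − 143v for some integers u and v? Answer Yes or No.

No

gcd(1078, 143): 1078 = 7·143 + 77; 143 = 1·77 + 66; 77 = 1·66 + 11; 66 = 6·11 + 0 → 11
11 does not divide 270, so a solution does not exist.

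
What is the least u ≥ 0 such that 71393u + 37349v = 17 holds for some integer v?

Reduce mod 37349: 71393u ≡ 17 (mod 37349). With g = gcd(71393, 37349) = 1 dividing 17, divide through: 71393u ≡ 17 (mod 37349).
Since gcd(71393, 37349) = 1, u ≡ 17·(71393)⁻¹ ≡ 31450 (mod 37349). Smallest non-negative: 31450.

31450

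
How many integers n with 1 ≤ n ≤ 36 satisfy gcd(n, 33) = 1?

Prime factors of 33: 3, 11. Count integers ≤ 36 divisible by none of them.
By inclusion–exclusion: 36 − ⌊36/3⌋ − ⌊36/11⌋ + ⌊36/33⌋ = 22.

22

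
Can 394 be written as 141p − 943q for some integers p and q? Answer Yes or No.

Yes

gcd(141, 943): 943 = 6·141 + 97; 141 = 1·97 + 44; 97 = 2·44 + 9; 44 = 4·9 + 8; 9 = 1·8 + 1; 8 = 8·1 + 0 → 1
1 divides 394, so a solution exists.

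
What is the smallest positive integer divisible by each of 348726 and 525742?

13095707478

gcd first: 525742 = 1·348726 + 177016; 348726 = 1·177016 + 171710; 177016 = 1·171710 + 5306; 171710 = 32·5306 + 1918; 5306 = 2·1918 + 1470; 1918 = 1·1470 + 448; 1470 = 3·448 + 126; 448 = 3·126 + 70; 126 = 1·70 + 56; 70 = 1·56 + 14; 56 = 4·14 + 0 → gcd = 14
lcm = 348726·525742/gcd = 183339904692/14 = 13095707478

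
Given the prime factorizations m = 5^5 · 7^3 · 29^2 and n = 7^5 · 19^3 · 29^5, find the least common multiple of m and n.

max exponent per prime: 5^5 · 7^5 · 19^3 · 29^5 = 7389090982642928125

7389090982642928125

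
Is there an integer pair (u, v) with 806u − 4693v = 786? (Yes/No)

By Bézout, 806u − 4693v = 786 has integer solutions iff gcd(806, 4693) | 786.
Euclid: 4693 = 5·806 + 663; 806 = 1·663 + 143; 663 = 4·143 + 91; 143 = 1·91 + 52; 91 = 1·52 + 39; 52 = 1·39 + 13; 39 = 3·13 + 0. gcd = 13; 786 mod 13 = 6. No.

No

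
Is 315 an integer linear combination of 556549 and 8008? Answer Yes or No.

By Bézout, 556549u + 8008v = 315 has integer solutions iff gcd(556549, 8008) | 315.
Euclid: 556549 = 69·8008 + 3997; 8008 = 2·3997 + 14; 3997 = 285·14 + 7; 14 = 2·7 + 0. gcd = 7; 315 mod 7 = 0. Yes.

Yes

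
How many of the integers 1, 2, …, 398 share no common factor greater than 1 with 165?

165 = 3·5·11. Inclusion–exclusion on these primes:
398 − ⌊398/3⌋ − ⌊398/5⌋ − ⌊398/11⌋ + ⌊398/15⌋ + ⌊398/33⌋ + ⌊398/55⌋ − ⌊398/165⌋ = 194

194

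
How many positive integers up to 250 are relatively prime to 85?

85 = 5·17. Inclusion–exclusion on these primes:
250 − ⌊250/5⌋ − ⌊250/17⌋ + ⌊250/85⌋ = 188

188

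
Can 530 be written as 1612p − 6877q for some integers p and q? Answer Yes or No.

No

By Bézout, 1612p − 6877q = 530 has integer solutions iff gcd(1612, 6877) | 530.
Euclid: 6877 = 4·1612 + 429; 1612 = 3·429 + 325; 429 = 1·325 + 104; 325 = 3·104 + 13; 104 = 8·13 + 0. gcd = 13; 530 mod 13 = 10. No.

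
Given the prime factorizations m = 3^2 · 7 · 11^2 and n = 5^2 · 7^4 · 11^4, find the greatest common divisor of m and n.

min exponent per shared prime: 7 · 11^2 = 847

847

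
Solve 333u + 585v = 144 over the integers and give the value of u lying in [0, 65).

18

Reduce mod 585: 333u ≡ 144 (mod 585). With g = gcd(333, 585) = 9 dividing 144, divide through: 37u ≡ 16 (mod 65).
Since gcd(37, 65) = 1, u ≡ 16·(37)⁻¹ ≡ 18 (mod 65). Smallest non-negative: 18.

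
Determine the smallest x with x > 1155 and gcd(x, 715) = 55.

Multiples of 55 above 1155: 55·22, 55·23, … . Need the cofactor coprime to 715/55 = 13.
Checking s = 22, 23, … the first with gcd(s, 13) = 1 is s = 22, giving 1210.

1210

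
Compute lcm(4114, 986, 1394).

4891546

4114 = 2 · 11² · 17; 986 = 2 · 17 · 29; 1394 = 2 · 17 · 41
lcm takes max exponent of each prime: 2 · 11² · 17 · 29 · 41 = 4891546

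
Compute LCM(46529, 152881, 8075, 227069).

357355515475

46529 = 7 · 17² · 23; 152881 = 17² · 23²; 8075 = 5² · 17 · 19; 227069 = 17 · 19² · 37
lcm takes max exponent of each prime: 5² · 7 · 17² · 19² · 23² · 37 = 357355515475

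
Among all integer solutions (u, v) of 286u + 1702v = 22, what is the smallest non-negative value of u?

131

Reduce mod 1702: 286u ≡ 22 (mod 1702). With g = gcd(286, 1702) = 2 dividing 22, divide through: 143u ≡ 11 (mod 851).
Since gcd(143, 851) = 1, u ≡ 11·(143)⁻¹ ≡ 131 (mod 851). Smallest non-negative: 131.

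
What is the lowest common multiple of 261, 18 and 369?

261 = 3² · 29; 18 = 2 · 3²; 369 = 3² · 41
lcm takes max exponent of each prime: 2 · 3² · 29 · 41 = 21402

21402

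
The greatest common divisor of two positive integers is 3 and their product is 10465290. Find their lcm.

3488430

For any two positive integers, gcd × lcm equals their product. Hence lcm = 10465290 / 3 = 3488430.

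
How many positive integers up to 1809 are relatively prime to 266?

266 = 2·7·19. Inclusion–exclusion on these primes:
1809 − ⌊1809/2⌋ − ⌊1809/7⌋ − ⌊1809/19⌋ + ⌊1809/14⌋ + ⌊1809/38⌋ + ⌊1809/133⌋ − ⌊1809/266⌋ = 735

735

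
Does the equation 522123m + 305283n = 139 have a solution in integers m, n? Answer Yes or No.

No

By Bézout, 522123m + 305283n = 139 has integer solutions iff gcd(522123, 305283) | 139.
Euclid: 522123 = 1·305283 + 216840; 305283 = 1·216840 + 88443; 216840 = 2·88443 + 39954; 88443 = 2·39954 + 8535; 39954 = 4·8535 + 5814; 8535 = 1·5814 + 2721; 5814 = 2·2721 + 372; 2721 = 7·372 + 117; 372 = 3·117 + 21; 117 = 5·21 + 12; 21 = 1·12 + 9; 12 = 1·9 + 3; 9 = 3·3 + 0. gcd = 3; 139 mod 3 = 1. No.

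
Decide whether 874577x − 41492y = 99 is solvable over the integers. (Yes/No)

By Bézout, 874577x − 41492y = 99 has integer solutions iff gcd(874577, 41492) | 99.
Euclid: 874577 = 21·41492 + 3245; 41492 = 12·3245 + 2552; 3245 = 1·2552 + 693; 2552 = 3·693 + 473; 693 = 1·473 + 220; 473 = 2·220 + 33; 220 = 6·33 + 22; 33 = 1·22 + 11; 22 = 2·11 + 0. gcd = 11; 99 mod 11 = 0. Yes.

Yes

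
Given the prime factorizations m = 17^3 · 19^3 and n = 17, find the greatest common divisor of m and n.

17

min exponent per shared prime: 17 = 17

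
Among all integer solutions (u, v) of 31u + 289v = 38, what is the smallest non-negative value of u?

Reduce mod 289: 31u ≡ 38 (mod 289). With g = gcd(31, 289) = 1 dividing 38, divide through: 31u ≡ 38 (mod 289).
Since gcd(31, 289) = 1, u ≡ 38·(31)⁻¹ ≡ 197 (mod 289). Smallest non-negative: 197.

197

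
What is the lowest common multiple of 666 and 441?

32634

gcd first: 666 = 1·441 + 225; 441 = 1·225 + 216; 225 = 1·216 + 9; 216 = 24·9 + 0 → gcd = 9
lcm = 666·441/gcd = 293706/9 = 32634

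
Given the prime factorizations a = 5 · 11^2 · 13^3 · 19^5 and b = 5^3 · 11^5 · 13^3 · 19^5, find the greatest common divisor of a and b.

3291193649315

min exponent per shared prime: 5 · 11^2 · 13^3 · 19^5 = 3291193649315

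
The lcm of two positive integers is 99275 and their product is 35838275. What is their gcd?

gcd·lcm = product, so gcd = 35838275/99275 = 361.

361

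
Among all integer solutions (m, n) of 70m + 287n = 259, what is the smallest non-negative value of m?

Reduce mod 287: 70m ≡ 259 (mod 287). With g = gcd(70, 287) = 7 dividing 259, divide through: 10m ≡ 37 (mod 41).
Since gcd(10, 41) = 1, m ≡ 37·(10)⁻¹ ≡ 16 (mod 41). Smallest non-negative: 16.

16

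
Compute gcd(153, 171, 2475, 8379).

9

gcd(153, 171): 171 = 1·153 + 18; 153 = 8·18 + 9; 18 = 2·9 + 0 → 9
gcd(9, 2475): 2475 = 275·9 + 0 → 9
gcd(9, 8379): 8379 = 931·9 + 0 → 9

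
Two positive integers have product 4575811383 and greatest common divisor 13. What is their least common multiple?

351985491

Since gcd(m,n)·lcm(m,n) = mn, lcm = 4575811383/13 = 351985491.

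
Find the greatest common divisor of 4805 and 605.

Euclid: 4805 = 7·605 + 570; 605 = 1·570 + 35; 570 = 16·35 + 10; 35 = 3·10 + 5; 10 = 2·5 + 0. Last nonzero remainder: 5.

5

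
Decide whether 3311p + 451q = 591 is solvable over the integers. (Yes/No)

By Bézout, 3311p + 451q = 591 has integer solutions iff gcd(3311, 451) | 591.
Euclid: 3311 = 7·451 + 154; 451 = 2·154 + 143; 154 = 1·143 + 11; 143 = 13·11 + 0. gcd = 11; 591 mod 11 = 8. No.

No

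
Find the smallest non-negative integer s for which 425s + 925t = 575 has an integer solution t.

34

Euclid: 925 = 2·425 + 75; 425 = 5·75 + 50; 75 = 1·50 + 25; 50 = 2·25 + 0 → gcd = 25; 575 = 25·23.
Back-substitution yields 425·(-13) + 925·(6) = 25, so one solution is s = -13·23 = -299, t = 6·23 = 138.
Solutions in s differ by 925/25 = 37; the one in [0, 37) is -299 mod 37 = 34.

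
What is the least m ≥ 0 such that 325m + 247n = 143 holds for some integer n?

Euclid: 325 = 1·247 + 78; 247 = 3·78 + 13; 78 = 6·13 + 0 → gcd = 13; 143 = 13·11.
Back-substitution yields 325·(-3) + 247·(4) = 13, so one solution is m = -3·11 = -33, n = 4·11 = 44.
Solutions in m differ by 247/13 = 19; the one in [0, 19) is -33 mod 19 = 5.

5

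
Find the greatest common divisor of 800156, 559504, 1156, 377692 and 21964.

4

gcd(800156, 559504): 800156 = 1·559504 + 240652; 559504 = 2·240652 + 78200; 240652 = 3·78200 + 6052; 78200 = 12·6052 + 5576; 6052 = 1·5576 + 476; 5576 = 11·476 + 340; 476 = 1·340 + 136; 340 = 2·136 + 68; 136 = 2·68 + 0 → 68
gcd(68, 1156): 1156 = 17·68 + 0 → 68
gcd(68, 377692): 377692 = 5554·68 + 20; 68 = 3·20 + 8; 20 = 2·8 + 4; 8 = 2·4 + 0 → 4
gcd(4, 21964): 21964 = 5491·4 + 0 → 4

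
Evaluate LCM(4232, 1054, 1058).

2230264

4232 = 2³ · 23²; 1054 = 2 · 17 · 31; 1058 = 2 · 23²
lcm takes max exponent of each prime: 2³ · 17 · 23² · 31 = 2230264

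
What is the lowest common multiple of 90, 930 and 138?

64170

90 = 2 · 3² · 5; 930 = 2 · 3 · 5 · 31; 138 = 2 · 3 · 23
lcm takes max exponent of each prime: 2 · 3² · 5 · 23 · 31 = 64170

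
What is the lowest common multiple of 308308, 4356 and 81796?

36072036

lcm(308308, 4356) = 308308·4356/gcd = 1342989648/484 = 2774772
lcm(2774772, 81796) = 2774772·81796/gcd = 226965250512/6292 = 36072036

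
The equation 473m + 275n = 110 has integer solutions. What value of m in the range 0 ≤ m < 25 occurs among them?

20

Euclid: 473 = 1·275 + 198; 275 = 1·198 + 77; 198 = 2·77 + 44; 77 = 1·44 + 33; 44 = 1·33 + 11; 33 = 3·11 + 0 → gcd = 11; 110 = 11·10.
Back-substitution yields 473·(7) + 275·(-12) = 11, so one solution is m = 7·10 = 70, n = -12·10 = -120.
Solutions in m differ by 275/11 = 25; the one in [0, 25) is 70 mod 25 = 20.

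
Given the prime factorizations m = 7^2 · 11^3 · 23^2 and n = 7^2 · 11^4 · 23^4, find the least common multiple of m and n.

max exponent per prime: 7^2 · 11^4 · 23^4 = 200760451969

200760451969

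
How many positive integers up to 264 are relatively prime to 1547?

Prime factors of 1547: 7, 13, 17. Count integers ≤ 264 divisible by none of them.
By inclusion–exclusion: 264 − ⌊264/7⌋ − ⌊264/13⌋ − ⌊264/17⌋ + ⌊264/91⌋ + ⌊264/119⌋ + ⌊264/221⌋ − ⌊264/1547⌋ = 197.

197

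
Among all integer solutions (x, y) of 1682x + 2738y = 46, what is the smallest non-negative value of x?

gcd(1682, 2738) = 2 (Euclid: 2738 = 1·1682 + 1056; 1682 = 1·1056 + 626; 1056 = 1·626 + 430; 626 = 1·430 + 196; 430 = 2·196 + 38; 196 = 5·38 + 6; 38 = 6·6 + 2; 6 = 3·2 + 0), and 2 | 46.
Extended Euclid: 1682·(-433) + 2738·(266) = 2. Scale by 23: x₀ = -9959.
General solution x = x₀ + 1369t; reducing mod 1369 gives x = 993 (and y = -610).

993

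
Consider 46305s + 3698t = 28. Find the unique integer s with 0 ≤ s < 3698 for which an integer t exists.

gcd(46305, 3698) = 1 (Euclid: 46305 = 12·3698 + 1929; 3698 = 1·1929 + 1769; 1929 = 1·1769 + 160; 1769 = 11·160 + 9; 160 = 17·9 + 7; 9 = 1·7 + 2; 7 = 3·2 + 1; 2 = 2·1 + 0), and 1 | 28.
Extended Euclid: 46305·(1641) + 3698·(-20548) = 1. Scale by 28: s₀ = 45948.
General solution s = s₀ + 3698k; reducing mod 3698 gives s = 1572 (and t = -19684).

1572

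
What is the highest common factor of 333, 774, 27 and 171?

333 = 3² · 37; 774 = 2 · 3² · 43; 27 = 3³; 171 = 3² · 19
gcd takes min exponent of each prime: 3² = 9

9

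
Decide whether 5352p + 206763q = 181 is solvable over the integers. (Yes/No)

By Bézout, 5352p + 206763q = 181 has integer solutions iff gcd(5352, 206763) | 181.
Euclid: 206763 = 38·5352 + 3387; 5352 = 1·3387 + 1965; 3387 = 1·1965 + 1422; 1965 = 1·1422 + 543; 1422 = 2·543 + 336; 543 = 1·336 + 207; 336 = 1·207 + 129; 207 = 1·129 + 78; 129 = 1·78 + 51; 78 = 1·51 + 27; 51 = 1·27 + 24; 27 = 1·24 + 3; 24 = 8·3 + 0. gcd = 3; 181 mod 3 = 1. No.

No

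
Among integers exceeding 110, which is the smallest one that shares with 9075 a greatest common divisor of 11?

gcd(a, 9075) = 11 forces 11 | a; write a = 11s. Then gcd(11s, 11·825) = 11·gcd(s, 825), so need gcd(s, 825) = 1.
11s > 110 gives s ≥ 11. The least s ≥ 11 coprime to 825 is 13, so a = 11·13 = 143.

143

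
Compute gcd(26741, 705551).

26741 = 11² · 13 · 17
705551 = 7³ · 11² · 17
Common: 11² · 17 = 2057

2057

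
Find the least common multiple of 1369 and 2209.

3024121

gcd first: 2209 = 1·1369 + 840; 1369 = 1·840 + 529; 840 = 1·529 + 311; 529 = 1·311 + 218; 311 = 1·218 + 93; 218 = 2·93 + 32; 93 = 2·32 + 29; 32 = 1·29 + 3; 29 = 9·3 + 2; 3 = 1·2 + 1; 2 = 2·1 + 0 → gcd = 1
lcm = 1369·2209/gcd = 3024121/1 = 3024121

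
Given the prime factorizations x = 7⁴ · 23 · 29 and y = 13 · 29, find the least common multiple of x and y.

max exponent per prime: 7⁴ · 13 · 23 · 29 = 20819071

20819071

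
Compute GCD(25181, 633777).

1

25181 = 13² · 149
633777 = 3 · 17³ · 43
Common: 1 = 1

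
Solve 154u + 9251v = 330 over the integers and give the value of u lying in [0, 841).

Euclid: 9251 = 60·154 + 11; 154 = 14·11 + 0 → gcd = 11; 330 = 11·30.
Back-substitution yields 154·(-60) + 9251·(1) = 11, so one solution is u = -60·30 = -1800, v = 1·30 = 30.
Solutions in u differ by 9251/11 = 841; the one in [0, 841) is -1800 mod 841 = 723.

723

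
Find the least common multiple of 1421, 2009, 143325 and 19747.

1421 = 7² · 29; 2009 = 7² · 41; 143325 = 3² · 5² · 7² · 13; 19747 = 7² · 13 · 31
lcm takes max exponent of each prime: 3² · 5² · 7² · 13 · 29 · 31 · 41 = 5282816175

5282816175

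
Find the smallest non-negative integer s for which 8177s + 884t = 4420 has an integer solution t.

0

gcd(8177, 884) = 221 (Euclid: 8177 = 9·884 + 221; 884 = 4·221 + 0), and 221 | 4420.
Extended Euclid: 8177·(1) + 884·(-9) = 221. Scale by 20: s₀ = 20.
General solution s = s₀ + 4k; reducing mod 4 gives s = 0 (and t = 5).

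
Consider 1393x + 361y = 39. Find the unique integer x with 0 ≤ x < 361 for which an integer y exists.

339

Reduce mod 361: 1393x ≡ 39 (mod 361). With g = gcd(1393, 361) = 1 dividing 39, divide through: 1393x ≡ 39 (mod 361).
Since gcd(1393, 361) = 1, x ≡ 39·(1393)⁻¹ ≡ 339 (mod 361). Smallest non-negative: 339.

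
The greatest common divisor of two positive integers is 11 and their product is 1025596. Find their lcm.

Since gcd(a,b)·lcm(a,b) = ab, lcm = 1025596/11 = 93236.

93236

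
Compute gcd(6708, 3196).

4

6708 = 2² · 3 · 13 · 43
3196 = 2² · 17 · 47
Common: 2² = 4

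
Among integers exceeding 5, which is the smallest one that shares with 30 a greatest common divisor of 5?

gcd(a, 30) = 5 forces 5 | a; write a = 5s. Then gcd(5s, 5·6) = 5·gcd(s, 6), so need gcd(s, 6) = 1.
5s > 5 gives s ≥ 2. The least s ≥ 2 coprime to 6 is 5, so a = 5·5 = 25.

25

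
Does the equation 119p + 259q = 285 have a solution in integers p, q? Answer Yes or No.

No

By Bézout, 119p + 259q = 285 has integer solutions iff gcd(119, 259) | 285.
Euclid: 259 = 2·119 + 21; 119 = 5·21 + 14; 21 = 1·14 + 7; 14 = 2·7 + 0. gcd = 7; 285 mod 7 = 5. No.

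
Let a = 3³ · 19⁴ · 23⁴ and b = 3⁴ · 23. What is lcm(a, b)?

max exponent per prime: 3⁴ · 19⁴ · 23⁴ = 2954001875841

2954001875841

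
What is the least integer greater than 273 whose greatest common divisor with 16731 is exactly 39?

312

16731 = 39·429. Any t with gcd(t, 16731) = 39 is a multiple of 39, say 39s, with s coprime to 429.
Need s > 273/39, so s ≥ 8. First s ≥ 8 with gcd(s, 429) = 1 is s = 8. Thus t = 39·8 = 312.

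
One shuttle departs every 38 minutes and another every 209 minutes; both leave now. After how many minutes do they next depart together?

418

gcd first: 209 = 5·38 + 19; 38 = 2·19 + 0 → gcd = 19
lcm = 38·209/gcd = 7942/19 = 418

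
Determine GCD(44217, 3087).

9

44217 = 3² · 17³
3087 = 3² · 7³
Common: 3² = 9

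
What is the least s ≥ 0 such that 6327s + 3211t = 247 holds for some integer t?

65

Reduce mod 3211: 6327s ≡ 247 (mod 3211). With g = gcd(6327, 3211) = 19 dividing 247, divide through: 333s ≡ 13 (mod 169).
Since gcd(333, 169) = 1, s ≡ 13·(333)⁻¹ ≡ 65 (mod 169). Smallest non-negative: 65.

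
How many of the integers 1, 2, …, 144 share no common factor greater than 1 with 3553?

116

Prime factors of 3553: 11, 17, 19. Count integers ≤ 144 divisible by none of them.
By inclusion–exclusion: 144 − ⌊144/11⌋ − ⌊144/17⌋ − ⌊144/19⌋ + ⌊144/187⌋ + ⌊144/209⌋ + ⌊144/323⌋ − ⌊144/3553⌋ = 116.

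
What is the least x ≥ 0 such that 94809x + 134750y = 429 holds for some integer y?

Euclid: 134750 = 1·94809 + 39941; 94809 = 2·39941 + 14927; 39941 = 2·14927 + 10087; 14927 = 1·10087 + 4840; 10087 = 2·4840 + 407; 4840 = 11·407 + 363; 407 = 1·363 + 44; 363 = 8·44 + 11; 44 = 4·11 + 0 → gcd = 11; 429 = 11·39.
Back-substitution yields 94809·(2979) + 134750·(-2096) = 11, so one solution is x = 2979·39 = 116181, y = -2096·39 = -81744.
Solutions in x differ by 134750/11 = 12250; the one in [0, 12250) is 116181 mod 12250 = 5931.

5931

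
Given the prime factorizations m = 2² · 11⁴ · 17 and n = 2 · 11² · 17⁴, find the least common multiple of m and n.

4891323844

max exponent per prime: 2² · 11⁴ · 17⁴ = 4891323844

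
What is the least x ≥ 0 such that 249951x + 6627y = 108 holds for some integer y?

1958

Reduce mod 6627: 249951x ≡ 108 (mod 6627). With g = gcd(249951, 6627) = 3 dividing 108, divide through: 83317x ≡ 36 (mod 2209).
Since gcd(83317, 2209) = 1, x ≡ 36·(83317)⁻¹ ≡ 1958 (mod 2209). Smallest non-negative: 1958.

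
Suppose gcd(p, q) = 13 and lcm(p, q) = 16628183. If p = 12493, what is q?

Using pq = gcd(p,q)·lcm(p,q) = 13·16628183 = 216166379, we get q = 216166379/12493 = 17303.

17303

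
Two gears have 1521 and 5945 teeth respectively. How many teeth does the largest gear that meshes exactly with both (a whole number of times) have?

1521 = 3² · 13²
5945 = 5 · 29 · 41
Common: 1 = 1

1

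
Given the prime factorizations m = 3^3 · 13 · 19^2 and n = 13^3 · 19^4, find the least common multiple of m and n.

7730511399

max exponent per prime: 3^3 · 13^3 · 19^4 = 7730511399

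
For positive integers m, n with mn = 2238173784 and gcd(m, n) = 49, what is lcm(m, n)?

45677016

gcd·lcm = product, so lcm = 2238173784/49 = 45677016.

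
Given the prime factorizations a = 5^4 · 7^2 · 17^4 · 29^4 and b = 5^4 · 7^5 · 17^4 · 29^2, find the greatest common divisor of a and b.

min exponent per shared prime: 5^4 · 7^2 · 17^4 · 29^2 = 2151135555625

2151135555625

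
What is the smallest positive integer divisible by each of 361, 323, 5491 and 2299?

361 = 19²; 323 = 17 · 19; 5491 = 17² · 19; 2299 = 11² · 19
lcm takes max exponent of each prime: 11² · 17² · 19² = 12623809

12623809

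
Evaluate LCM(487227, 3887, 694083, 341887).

lcm(487227, 3887) = 487227·3887/gcd = 1893851349/169 = 11206221
lcm(11206221, 694083) = 11206221·694083/gcd = 7778047490343/507 = 15341316549
lcm(15341316549, 341887) = 15341316549·341887/gcd = 5244996690987963/169 = 31035483378627

31035483378627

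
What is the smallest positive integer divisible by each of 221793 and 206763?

gcd first: 221793 = 1·206763 + 15030; 206763 = 13·15030 + 11373; 15030 = 1·11373 + 3657; 11373 = 3·3657 + 402; 3657 = 9·402 + 39; 402 = 10·39 + 12; 39 = 3·12 + 3; 12 = 4·3 + 0 → gcd = 3
lcm = 221793·206763/gcd = 45858586059/3 = 15286195353

15286195353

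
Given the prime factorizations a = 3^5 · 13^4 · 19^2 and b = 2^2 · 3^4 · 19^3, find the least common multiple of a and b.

190414701828

max exponent per prime: 2^2 · 3^5 · 13^4 · 19^3 = 190414701828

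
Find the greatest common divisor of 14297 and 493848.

Euclid: 493848 = 34·14297 + 7750; 14297 = 1·7750 + 6547; 7750 = 1·6547 + 1203; 6547 = 5·1203 + 532; 1203 = 2·532 + 139; 532 = 3·139 + 115; 139 = 1·115 + 24; 115 = 4·24 + 19; 24 = 1·19 + 5; 19 = 3·5 + 4; 5 = 1·4 + 1; 4 = 4·1 + 0. Last nonzero remainder: 1.

1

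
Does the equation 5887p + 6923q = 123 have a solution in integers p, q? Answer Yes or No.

gcd(5887, 6923): 6923 = 1·5887 + 1036; 5887 = 5·1036 + 707; 1036 = 1·707 + 329; 707 = 2·329 + 49; 329 = 6·49 + 35; 49 = 1·35 + 14; 35 = 2·14 + 7; 14 = 2·7 + 0 → 7
7 does not divide 123, so a solution does not exist.

No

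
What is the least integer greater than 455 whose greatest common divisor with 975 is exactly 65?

Multiples of 65 above 455: 65·8, 65·9, … . Need the cofactor coprime to 975/65 = 15.
Checking s = 8, 9, … the first with gcd(s, 15) = 1 is s = 8, giving 520.

520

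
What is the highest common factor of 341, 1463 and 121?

341 = 11 · 31; 1463 = 7 · 11 · 19; 121 = 11²
gcd takes min exponent of each prime: 11 = 11

11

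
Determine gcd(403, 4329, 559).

gcd(403, 4329): 4329 = 10·403 + 299; 403 = 1·299 + 104; 299 = 2·104 + 91; 104 = 1·91 + 13; 91 = 7·13 + 0 → 13
gcd(13, 559): 559 = 43·13 + 0 → 13

13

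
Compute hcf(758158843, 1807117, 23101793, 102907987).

48841

gcd(758158843, 1807117): 758158843 = 419·1807117 + 976820; 1807117 = 1·976820 + 830297; 976820 = 1·830297 + 146523; 830297 = 5·146523 + 97682; 146523 = 1·97682 + 48841; 97682 = 2·48841 + 0 → 48841
gcd(48841, 23101793): 23101793 = 473·48841 + 0 → 48841
gcd(48841, 102907987): 102907987 = 2107·48841 + 0 → 48841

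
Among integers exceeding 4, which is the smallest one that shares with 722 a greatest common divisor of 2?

6

gcd(t, 722) = 2 forces 2 | t; write t = 2s. Then gcd(2s, 2·361) = 2·gcd(s, 361), so need gcd(s, 361) = 1.
2s > 4 gives s ≥ 3. The least s ≥ 3 coprime to 361 is 3, so t = 2·3 = 6.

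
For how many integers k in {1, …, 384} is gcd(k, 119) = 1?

119 = 7·17. Inclusion–exclusion on these primes:
384 − ⌊384/7⌋ − ⌊384/17⌋ + ⌊384/119⌋ = 311

311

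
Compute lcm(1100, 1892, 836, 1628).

33251900

lcm(1100, 1892) = 1100·1892/gcd = 2081200/44 = 47300
lcm(47300, 836) = 47300·836/gcd = 39542800/44 = 898700
lcm(898700, 1628) = 898700·1628/gcd = 1463083600/44 = 33251900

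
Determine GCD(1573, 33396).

1573 = 11² · 13
33396 = 2² · 3 · 11² · 23
Common: 11² = 121

121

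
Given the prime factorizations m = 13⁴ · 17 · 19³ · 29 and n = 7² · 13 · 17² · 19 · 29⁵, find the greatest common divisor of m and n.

min exponent per shared prime: 13 · 17 · 19 · 29 = 121771

121771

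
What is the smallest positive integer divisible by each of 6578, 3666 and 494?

lcm(6578, 3666) = 6578·3666/gcd = 24114948/26 = 927498
lcm(927498, 494) = 927498·494/gcd = 458184012/26 = 17622462

17622462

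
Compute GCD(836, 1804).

Euclid: 1804 = 2·836 + 132; 836 = 6·132 + 44; 132 = 3·44 + 0. Last nonzero remainder: 44.

44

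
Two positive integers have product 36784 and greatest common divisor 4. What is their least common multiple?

9196

For any two positive integers, gcd × lcm equals their product. Hence lcm = 36784 / 4 = 9196.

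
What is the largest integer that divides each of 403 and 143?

13

403 = 13 · 31
143 = 11 · 13
Common: 13 = 13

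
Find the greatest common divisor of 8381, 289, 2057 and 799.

gcd(8381, 289): 8381 = 29·289 + 0 → 289
gcd(289, 2057): 2057 = 7·289 + 34; 289 = 8·34 + 17; 34 = 2·17 + 0 → 17
gcd(17, 799): 799 = 47·17 + 0 → 17

17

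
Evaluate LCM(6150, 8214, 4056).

5691480600

6150 = 2 · 3 · 5² · 41; 8214 = 2 · 3 · 37²; 4056 = 2³ · 3 · 13²
lcm takes max exponent of each prime: 2³ · 3 · 5² · 13² · 37² · 41 = 5691480600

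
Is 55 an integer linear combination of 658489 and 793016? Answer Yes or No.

gcd(658489, 793016): 793016 = 1·658489 + 134527; 658489 = 4·134527 + 120381; 134527 = 1·120381 + 14146; 120381 = 8·14146 + 7213; 14146 = 1·7213 + 6933; 7213 = 1·6933 + 280; 6933 = 24·280 + 213; 280 = 1·213 + 67; 213 = 3·67 + 12; 67 = 5·12 + 7; 12 = 1·7 + 5; 7 = 1·5 + 2; 5 = 2·2 + 1; 2 = 2·1 + 0 → 1
1 divides 55, so a solution exists.

Yes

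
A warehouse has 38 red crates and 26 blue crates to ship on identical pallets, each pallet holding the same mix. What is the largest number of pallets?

2

38 = 2 · 19
26 = 2 · 13
Common: 2 = 2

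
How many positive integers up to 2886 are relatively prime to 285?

1458

285 = 3·5·19. Inclusion–exclusion on these primes:
2886 − ⌊2886/3⌋ − ⌊2886/5⌋ − ⌊2886/19⌋ + ⌊2886/15⌋ + ⌊2886/57⌋ + ⌊2886/95⌋ − ⌊2886/285⌋ = 1458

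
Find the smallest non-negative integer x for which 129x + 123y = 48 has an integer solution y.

gcd(129, 123) = 3 (Euclid: 129 = 1·123 + 6; 123 = 20·6 + 3; 6 = 2·3 + 0), and 3 | 48.
Extended Euclid: 129·(-20) + 123·(21) = 3. Scale by 16: x₀ = -320.
General solution x = x₀ + 41t; reducing mod 41 gives x = 8 (and y = -8).

8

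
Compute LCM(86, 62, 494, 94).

30949594

86 = 2 · 43; 62 = 2 · 31; 494 = 2 · 13 · 19; 94 = 2 · 47
lcm takes max exponent of each prime: 2 · 13 · 19 · 31 · 43 · 47 = 30949594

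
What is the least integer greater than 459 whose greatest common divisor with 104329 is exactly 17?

476

Multiples of 17 above 459: 17·28, 17·29, … . Need the cofactor coprime to 104329/17 = 6137.
Checking s = 28, 29, … the first with gcd(s, 6137) = 1 is s = 28, giving 476.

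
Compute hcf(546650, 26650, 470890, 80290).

546650 = 2 · 5² · 13 · 29²; 26650 = 2 · 5² · 13 · 41; 470890 = 2 · 5 · 7² · 31²; 80290 = 2 · 5 · 7 · 31 · 37
gcd takes min exponent of each prime: 2 · 5 = 10

10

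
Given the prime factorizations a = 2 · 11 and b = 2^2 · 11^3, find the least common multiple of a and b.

max exponent per prime: 2^2 · 11^3 = 5324

5324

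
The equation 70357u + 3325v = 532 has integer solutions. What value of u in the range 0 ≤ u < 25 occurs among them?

Euclid: 70357 = 21·3325 + 532; 3325 = 6·532 + 133; 532 = 4·133 + 0 → gcd = 133; 532 = 133·4.
Back-substitution yields 70357·(-6) + 3325·(127) = 133, so one solution is u = -6·4 = -24, v = 127·4 = 508.
Solutions in u differ by 3325/133 = 25; the one in [0, 25) is -24 mod 25 = 1.

1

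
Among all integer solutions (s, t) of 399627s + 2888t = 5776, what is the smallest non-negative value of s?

Euclid: 399627 = 138·2888 + 1083; 2888 = 2·1083 + 722; 1083 = 1·722 + 361; 722 = 2·361 + 0 → gcd = 361; 5776 = 361·16.
Back-substitution yields 399627·(3) + 2888·(-415) = 361, so one solution is s = 3·16 = 48, t = -415·16 = -6640.
Solutions in s differ by 2888/361 = 8; the one in [0, 8) is 48 mod 8 = 0.

0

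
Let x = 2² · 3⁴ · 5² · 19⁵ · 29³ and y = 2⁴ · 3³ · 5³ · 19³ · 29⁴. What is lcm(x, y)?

283710239844678000

max exponent per prime: 2⁴ · 3⁴ · 5³ · 19⁵ · 29⁴ = 283710239844678000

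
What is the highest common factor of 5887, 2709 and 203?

5887 = 7 · 29²; 2709 = 3² · 7 · 43; 203 = 7 · 29
gcd takes min exponent of each prime: 7 = 7

7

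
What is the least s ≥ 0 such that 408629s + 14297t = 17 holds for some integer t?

gcd(408629, 14297) = 17 (Euclid: 408629 = 28·14297 + 8313; 14297 = 1·8313 + 5984; 8313 = 1·5984 + 2329; 5984 = 2·2329 + 1326; 2329 = 1·1326 + 1003; 1326 = 1·1003 + 323; 1003 = 3·323 + 34; 323 = 9·34 + 17; 34 = 2·17 + 0), and 17 | 17.
Extended Euclid: 408629·(-399) + 14297·(11404) = 17. Scale by 1: s₀ = -399.
General solution s = s₀ + 841k; reducing mod 841 gives s = 442 (and t = -12633).

442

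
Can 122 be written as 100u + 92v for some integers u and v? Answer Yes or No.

No

gcd(100, 92): 100 = 1·92 + 8; 92 = 11·8 + 4; 8 = 2·4 + 0 → 4
4 does not divide 122, so a solution does not exist.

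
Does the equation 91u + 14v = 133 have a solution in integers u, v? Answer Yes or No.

gcd(91, 14): 91 = 6·14 + 7; 14 = 2·7 + 0 → 7
7 divides 133, so a solution exists.

Yes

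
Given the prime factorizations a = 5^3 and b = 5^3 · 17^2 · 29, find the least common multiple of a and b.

1047625

max exponent per prime: 5^3 · 17^2 · 29 = 1047625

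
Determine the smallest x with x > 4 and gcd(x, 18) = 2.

18 = 2·9. Any x with gcd(x, 18) = 2 is a multiple of 2, say 2s, with s coprime to 9.
Need s > 4/2, so s ≥ 3. First s ≥ 3 with gcd(s, 9) = 1 is s = 4. Thus x = 2·4 = 8.

8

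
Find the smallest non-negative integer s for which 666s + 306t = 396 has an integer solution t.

gcd(666, 306) = 18 (Euclid: 666 = 2·306 + 54; 306 = 5·54 + 36; 54 = 1·36 + 18; 36 = 2·18 + 0), and 18 | 396.
Extended Euclid: 666·(6) + 306·(-13) = 18. Scale by 22: s₀ = 132.
General solution s = s₀ + 17k; reducing mod 17 gives s = 13 (and t = -27).

13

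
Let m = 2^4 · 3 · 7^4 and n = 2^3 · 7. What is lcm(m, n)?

max exponent per prime: 2^4 · 3 · 7^4 = 115248

115248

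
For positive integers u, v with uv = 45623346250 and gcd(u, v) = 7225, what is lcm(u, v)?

gcd·lcm = product, so lcm = 45623346250/7225 = 6314650.

6314650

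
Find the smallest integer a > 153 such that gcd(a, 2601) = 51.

2601 = 51·51. Any a with gcd(a, 2601) = 51 is a multiple of 51, say 51s, with s coprime to 51.
Need s > 153/51, so s ≥ 4. First s ≥ 4 with gcd(s, 51) = 1 is s = 4. Thus a = 51·4 = 204.

204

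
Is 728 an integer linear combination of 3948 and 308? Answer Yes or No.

By Bézout, 3948s − 308t = 728 has integer solutions iff gcd(3948, 308) | 728.
Euclid: 3948 = 12·308 + 252; 308 = 1·252 + 56; 252 = 4·56 + 28; 56 = 2·28 + 0. gcd = 28; 728 mod 28 = 0. Yes.

Yes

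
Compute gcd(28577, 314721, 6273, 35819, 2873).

gcd(28577, 314721): 314721 = 11·28577 + 374; 28577 = 76·374 + 153; 374 = 2·153 + 68; 153 = 2·68 + 17; 68 = 4·17 + 0 → 17
gcd(17, 6273): 6273 = 369·17 + 0 → 17
gcd(17, 35819): 35819 = 2107·17 + 0 → 17
gcd(17, 2873): 2873 = 169·17 + 0 → 17

17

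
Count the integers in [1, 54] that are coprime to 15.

Prime factors of 15: 3, 5. Count integers ≤ 54 divisible by none of them.
By inclusion–exclusion: 54 − ⌊54/3⌋ − ⌊54/5⌋ + ⌊54/15⌋ = 29.

29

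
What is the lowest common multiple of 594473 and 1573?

gcd first: 594473 = 377·1573 + 1452; 1573 = 1·1452 + 121; 1452 = 12·121 + 0 → gcd = 121
lcm = 594473·1573/gcd = 935106029/121 = 7728149

7728149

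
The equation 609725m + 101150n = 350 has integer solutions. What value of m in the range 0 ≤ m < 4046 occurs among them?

Euclid: 609725 = 6·101150 + 2825; 101150 = 35·2825 + 2275; 2825 = 1·2275 + 550; 2275 = 4·550 + 75; 550 = 7·75 + 25; 75 = 3·25 + 0 → gcd = 25; 350 = 25·14.
Back-substitution yields 609725·(1289) + 101150·(-7770) = 25, so one solution is m = 1289·14 = 18046, n = -7770·14 = -108780.
Solutions in m differ by 101150/25 = 4046; the one in [0, 4046) is 18046 mod 4046 = 1862.

1862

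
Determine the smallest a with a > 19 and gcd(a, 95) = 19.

38

95 = 19·5. Any a with gcd(a, 95) = 19 is a multiple of 19, say 19s, with s coprime to 5.
Need s > 19/19, so s ≥ 2. First s ≥ 2 with gcd(s, 5) = 1 is s = 2. Thus a = 19·2 = 38.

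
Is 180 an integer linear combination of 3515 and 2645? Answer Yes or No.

gcd(3515, 2645): 3515 = 1·2645 + 870; 2645 = 3·870 + 35; 870 = 24·35 + 30; 35 = 1·30 + 5; 30 = 6·5 + 0 → 5
5 divides 180, so a solution exists.

Yes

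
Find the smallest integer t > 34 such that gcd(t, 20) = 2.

38

20 = 2·10. Any t with gcd(t, 20) = 2 is a multiple of 2, say 2s, with s coprime to 10.
Need s > 34/2, so s ≥ 18. First s ≥ 18 with gcd(s, 10) = 1 is s = 19. Thus t = 2·19 = 38.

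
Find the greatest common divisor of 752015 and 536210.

5

752015 = 5 · 11³ · 113
536210 = 2 · 5 · 29 · 43²
Common: 5 = 5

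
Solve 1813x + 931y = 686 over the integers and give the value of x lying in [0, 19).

gcd(1813, 931) = 49 (Euclid: 1813 = 1·931 + 882; 931 = 1·882 + 49; 882 = 18·49 + 0), and 49 | 686.
Extended Euclid: 1813·(-1) + 931·(2) = 49. Scale by 14: x₀ = -14.
General solution x = x₀ + 19t; reducing mod 19 gives x = 5 (and y = -9).

5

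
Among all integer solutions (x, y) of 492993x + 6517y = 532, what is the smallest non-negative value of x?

133

gcd(492993, 6517) = 19 (Euclid: 492993 = 75·6517 + 4218; 6517 = 1·4218 + 2299; 4218 = 1·2299 + 1919; 2299 = 1·1919 + 380; 1919 = 5·380 + 19; 380 = 20·19 + 0), and 19 | 532.
Extended Euclid: 492993·(17) + 6517·(-1286) = 19. Scale by 28: x₀ = 476.
General solution x = x₀ + 343t; reducing mod 343 gives x = 133 (and y = -10061).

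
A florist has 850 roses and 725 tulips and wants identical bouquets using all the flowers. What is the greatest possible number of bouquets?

Euclid: 850 = 1·725 + 125; 725 = 5·125 + 100; 125 = 1·100 + 25; 100 = 4·25 + 0. Last nonzero remainder: 25.

25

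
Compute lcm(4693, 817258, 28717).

651721574842

lcm(4693, 817258) = 4693·817258/gcd = 3835391794/13 = 295030138
lcm(295030138, 28717) = 295030138·28717/gcd = 8472380472946/13 = 651721574842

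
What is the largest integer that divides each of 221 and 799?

Euclid: 799 = 3·221 + 136; 221 = 1·136 + 85; 136 = 1·85 + 51; 85 = 1·51 + 34; 51 = 1·34 + 17; 34 = 2·17 + 0. Last nonzero remainder: 17.

17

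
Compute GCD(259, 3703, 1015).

259 = 7 · 37; 3703 = 7 · 23²; 1015 = 5 · 7 · 29
gcd takes min exponent of each prime: 7 = 7

7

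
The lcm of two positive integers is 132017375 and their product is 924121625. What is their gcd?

From gcd × lcm = ab: gcd = 924121625 / 132017375 = 7.

7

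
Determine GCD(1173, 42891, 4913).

gcd(1173, 42891): 42891 = 36·1173 + 663; 1173 = 1·663 + 510; 663 = 1·510 + 153; 510 = 3·153 + 51; 153 = 3·51 + 0 → 51
gcd(51, 4913): 4913 = 96·51 + 17; 51 = 3·17 + 0 → 17

17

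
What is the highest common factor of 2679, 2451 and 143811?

57

2679 = 3 · 19 · 47; 2451 = 3 · 19 · 43; 143811 = 3² · 19 · 29²
gcd takes min exponent of each prime: 3 · 19 = 57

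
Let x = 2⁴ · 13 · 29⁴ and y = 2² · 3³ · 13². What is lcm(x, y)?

max exponent per prime: 2⁴ · 3³ · 13² · 29⁴ = 51637171248

51637171248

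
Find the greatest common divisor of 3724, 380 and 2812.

76

gcd(3724, 380): 3724 = 9·380 + 304; 380 = 1·304 + 76; 304 = 4·76 + 0 → 76
gcd(76, 2812): 2812 = 37·76 + 0 → 76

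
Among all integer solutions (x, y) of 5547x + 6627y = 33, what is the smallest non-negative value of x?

Reduce mod 6627: 5547x ≡ 33 (mod 6627). With g = gcd(5547, 6627) = 3 dividing 33, divide through: 1849x ≡ 11 (mod 2209).
Since gcd(1849, 2209) = 1, x ≡ 11·(1849)⁻¹ ≡ 362 (mod 2209). Smallest non-negative: 362.

362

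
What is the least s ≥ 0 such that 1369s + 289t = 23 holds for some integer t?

Reduce mod 289: 1369s ≡ 23 (mod 289). With g = gcd(1369, 289) = 1 dividing 23, divide through: 1369s ≡ 23 (mod 289).
Since gcd(1369, 289) = 1, s ≡ 23·(1369)⁻¹ ≡ 148 (mod 289). Smallest non-negative: 148.

148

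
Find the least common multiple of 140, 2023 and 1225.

1416100

lcm(140, 2023) = 140·2023/gcd = 283220/7 = 40460
lcm(40460, 1225) = 40460·1225/gcd = 49563500/35 = 1416100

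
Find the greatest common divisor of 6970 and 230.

6970 = 2 · 5 · 17 · 41
230 = 2 · 5 · 23
Common: 2 · 5 = 10

10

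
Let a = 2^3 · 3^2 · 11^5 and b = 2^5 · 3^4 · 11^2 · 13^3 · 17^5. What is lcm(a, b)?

1302186194690835168

max exponent per prime: 2^5 · 3^4 · 11^5 · 13^3 · 17^5 = 1302186194690835168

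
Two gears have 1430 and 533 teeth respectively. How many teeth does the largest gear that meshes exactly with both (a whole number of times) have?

13

1430 = 2 · 5 · 11 · 13
533 = 13 · 41
Common: 13 = 13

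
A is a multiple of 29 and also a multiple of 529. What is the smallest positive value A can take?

gcd first: 529 = 18·29 + 7; 29 = 4·7 + 1; 7 = 7·1 + 0 → gcd = 1
lcm = 29·529/gcd = 15341/1 = 15341

15341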